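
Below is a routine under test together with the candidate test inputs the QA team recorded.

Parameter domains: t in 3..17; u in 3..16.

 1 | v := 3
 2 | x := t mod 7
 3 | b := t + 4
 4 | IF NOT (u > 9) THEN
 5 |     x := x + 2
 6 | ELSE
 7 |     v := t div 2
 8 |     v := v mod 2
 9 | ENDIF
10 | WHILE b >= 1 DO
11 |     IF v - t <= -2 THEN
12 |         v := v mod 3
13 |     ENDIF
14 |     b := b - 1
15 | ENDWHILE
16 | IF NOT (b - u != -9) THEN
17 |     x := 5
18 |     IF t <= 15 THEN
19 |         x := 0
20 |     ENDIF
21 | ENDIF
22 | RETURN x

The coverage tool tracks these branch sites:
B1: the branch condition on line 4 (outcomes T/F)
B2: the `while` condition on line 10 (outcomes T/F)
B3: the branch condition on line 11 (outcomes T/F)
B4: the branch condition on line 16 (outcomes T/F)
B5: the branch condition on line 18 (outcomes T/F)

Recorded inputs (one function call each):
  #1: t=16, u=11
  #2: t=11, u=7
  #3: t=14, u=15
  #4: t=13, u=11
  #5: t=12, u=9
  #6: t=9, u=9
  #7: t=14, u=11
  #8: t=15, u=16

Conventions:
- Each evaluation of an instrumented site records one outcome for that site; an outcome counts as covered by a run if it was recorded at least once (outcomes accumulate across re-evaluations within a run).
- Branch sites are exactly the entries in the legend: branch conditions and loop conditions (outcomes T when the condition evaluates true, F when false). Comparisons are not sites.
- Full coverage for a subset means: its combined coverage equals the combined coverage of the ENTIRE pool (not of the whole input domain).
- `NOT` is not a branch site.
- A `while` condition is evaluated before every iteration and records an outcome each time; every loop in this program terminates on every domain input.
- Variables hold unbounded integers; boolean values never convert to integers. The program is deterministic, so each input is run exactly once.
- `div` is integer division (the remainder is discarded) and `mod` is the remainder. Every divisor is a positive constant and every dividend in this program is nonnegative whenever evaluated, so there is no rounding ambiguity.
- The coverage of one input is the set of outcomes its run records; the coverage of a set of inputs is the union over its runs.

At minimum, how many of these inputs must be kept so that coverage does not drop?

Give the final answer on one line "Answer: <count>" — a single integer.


input #1 (t=16, u=11): covers B1=F, B2=T, B2=F, B3=T, B4=F
input #2 (t=11, u=7): covers B1=T, B2=T, B2=F, B3=T, B4=F
input #3 (t=14, u=15): covers B1=F, B2=T, B2=F, B3=T, B4=F
input #4 (t=13, u=11): covers B1=F, B2=T, B2=F, B3=T, B4=F
input #5 (t=12, u=9): covers B1=T, B2=T, B2=F, B3=T, B4=T, B5=T
input #6 (t=9, u=9): covers B1=T, B2=T, B2=F, B3=T, B4=T, B5=T
input #7 (t=14, u=11): covers B1=F, B2=T, B2=F, B3=T, B4=F
input #8 (t=15, u=16): covers B1=F, B2=T, B2=F, B3=T, B4=F
pool-wide coverage (8 outcomes): B1=T, B1=F, B2=T, B2=F, B3=T, B4=T, B4=F, B5=T
every size-1 subset falls short of the 8 outcomes (best: 6/8)
at size 2, {1, 5} reaches all 8 outcomes; every lexicographically earlier size-2 subset fails
Answer: 2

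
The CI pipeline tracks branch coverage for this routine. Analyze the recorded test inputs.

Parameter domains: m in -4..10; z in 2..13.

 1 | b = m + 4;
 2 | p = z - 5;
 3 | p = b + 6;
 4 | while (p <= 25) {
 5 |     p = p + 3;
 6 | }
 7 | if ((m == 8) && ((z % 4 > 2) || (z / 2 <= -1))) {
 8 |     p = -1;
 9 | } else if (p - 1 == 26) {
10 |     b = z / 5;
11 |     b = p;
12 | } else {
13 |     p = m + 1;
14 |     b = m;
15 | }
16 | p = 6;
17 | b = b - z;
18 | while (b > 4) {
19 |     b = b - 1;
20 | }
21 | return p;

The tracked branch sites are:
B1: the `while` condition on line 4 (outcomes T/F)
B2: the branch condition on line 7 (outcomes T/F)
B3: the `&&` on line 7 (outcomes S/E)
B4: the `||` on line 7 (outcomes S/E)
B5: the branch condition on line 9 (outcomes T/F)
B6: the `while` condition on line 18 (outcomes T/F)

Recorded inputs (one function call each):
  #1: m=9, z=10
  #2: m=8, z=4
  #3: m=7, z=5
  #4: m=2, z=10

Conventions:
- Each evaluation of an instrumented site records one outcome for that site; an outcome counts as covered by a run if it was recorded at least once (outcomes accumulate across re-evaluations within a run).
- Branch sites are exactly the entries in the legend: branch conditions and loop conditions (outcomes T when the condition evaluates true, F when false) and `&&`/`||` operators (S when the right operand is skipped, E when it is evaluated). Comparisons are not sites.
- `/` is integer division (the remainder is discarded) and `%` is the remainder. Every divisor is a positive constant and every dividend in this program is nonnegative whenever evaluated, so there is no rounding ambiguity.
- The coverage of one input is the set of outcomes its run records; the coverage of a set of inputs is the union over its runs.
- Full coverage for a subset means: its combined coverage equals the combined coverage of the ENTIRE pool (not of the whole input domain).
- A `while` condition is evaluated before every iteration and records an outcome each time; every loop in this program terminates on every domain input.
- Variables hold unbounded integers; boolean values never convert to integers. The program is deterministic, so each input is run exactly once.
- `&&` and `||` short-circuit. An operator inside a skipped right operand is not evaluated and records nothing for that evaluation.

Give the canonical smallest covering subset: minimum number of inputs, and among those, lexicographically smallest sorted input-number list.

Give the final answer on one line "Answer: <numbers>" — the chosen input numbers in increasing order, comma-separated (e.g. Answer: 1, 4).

input #1, m=9, z=10: events B1->T, B1->T, B1->T, B1->F, B3->S, B2->F, B5->F, B6->F; outcomes B1=T, B1=F, B2=F, B3=S, B5=F, B6=F
input #2, m=8, z=4: events B1->T, B1->T, B1->T, B1->F, B3->E, B4->E, B2->F, B5->T, B6->T, B6->T, B6->T, B6->T, B6->T, B6->T, ...; outcomes B1=T, B1=F, B2=F, B3=E, B4=E, B5=T, B6=T, B6=F
input #3, m=7, z=5: events B1->T, B1->T, B1->T, B1->F, B3->S, B2->F, B5->F, B6->F; outcomes B1=T, B1=F, B2=F, B3=S, B5=F, B6=F
input #4, m=2, z=10: events B1->T, B1->T, B1->T, B1->T, B1->T, B1->F, B3->S, B2->F, B5->T, B6->T, B6->T, B6->T, B6->T, B6->T, ...; outcomes B1=T, B1=F, B2=F, B3=S, B5=T, B6=T, B6=F
pool-wide coverage (10 outcomes): B1=T, B1=F, B2=F, B3=S, B3=E, B4=E, B5=T, B5=F, B6=T, B6=F
every size-1 subset falls short of the 10 outcomes (best: 8/10)
the canonical winner is {1, 2}: size 2, full 10-outcome coverage, earliest index list among size-2 covers

Answer: 1, 2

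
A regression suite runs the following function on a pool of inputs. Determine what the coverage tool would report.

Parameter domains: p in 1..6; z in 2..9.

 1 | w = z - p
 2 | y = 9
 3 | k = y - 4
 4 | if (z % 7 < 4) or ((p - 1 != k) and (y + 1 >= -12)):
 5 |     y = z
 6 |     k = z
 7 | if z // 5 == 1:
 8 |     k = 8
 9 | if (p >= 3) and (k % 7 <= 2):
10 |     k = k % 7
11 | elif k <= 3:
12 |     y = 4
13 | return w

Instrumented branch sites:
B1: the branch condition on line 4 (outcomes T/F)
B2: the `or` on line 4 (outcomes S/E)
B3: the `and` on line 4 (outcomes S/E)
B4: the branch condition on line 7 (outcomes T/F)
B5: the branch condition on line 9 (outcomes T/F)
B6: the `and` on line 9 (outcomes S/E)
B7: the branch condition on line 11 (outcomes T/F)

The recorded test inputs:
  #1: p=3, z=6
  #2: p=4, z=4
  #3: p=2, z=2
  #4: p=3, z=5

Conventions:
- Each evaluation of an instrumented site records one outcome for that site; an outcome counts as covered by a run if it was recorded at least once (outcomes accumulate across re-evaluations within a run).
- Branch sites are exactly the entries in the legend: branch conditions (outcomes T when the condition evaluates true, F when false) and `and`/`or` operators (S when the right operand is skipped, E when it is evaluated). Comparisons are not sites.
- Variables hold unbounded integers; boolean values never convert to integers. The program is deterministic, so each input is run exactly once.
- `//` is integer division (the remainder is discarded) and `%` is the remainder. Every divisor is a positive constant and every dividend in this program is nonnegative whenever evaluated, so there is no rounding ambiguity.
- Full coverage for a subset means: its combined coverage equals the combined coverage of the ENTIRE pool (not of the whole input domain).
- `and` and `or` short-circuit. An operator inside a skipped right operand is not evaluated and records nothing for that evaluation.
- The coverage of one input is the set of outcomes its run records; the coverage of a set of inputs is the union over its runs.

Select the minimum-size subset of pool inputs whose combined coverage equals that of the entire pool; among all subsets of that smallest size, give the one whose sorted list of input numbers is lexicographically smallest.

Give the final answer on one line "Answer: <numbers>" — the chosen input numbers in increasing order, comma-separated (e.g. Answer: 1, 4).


#1 (p=3, z=6) -> B2->E, B3->E, B1->T, B4->T, B6->E, B5->T; covered: B1=T, B2=E, B3=E, B4=T, B5=T, B6=E
#2 (p=4, z=4) -> B2->E, B3->E, B1->T, B4->F, B6->E, B5->F, B7->F; covered: B1=T, B2=E, B3=E, B4=F, B5=F, B6=E, B7=F
#3 (p=2, z=2) -> B2->S, B1->T, B4->F, B6->S, B5->F, B7->T; covered: B1=T, B2=S, B4=F, B5=F, B6=S, B7=T
#4 (p=3, z=5) -> B2->E, B3->E, B1->T, B4->T, B6->E, B5->T; covered: B1=T, B2=E, B3=E, B4=T, B5=T, B6=E
pool-wide coverage (12 outcomes): B1=T, B2=S, B2=E, B3=E, B4=T, B4=F, B5=T, B5=F, B6=S, B6=E, B7=T, B7=F
size 1 is not enough: best union over all size-1 subsets is 7/12
size 2 is not enough: best union over all size-2 subsets is 11/12
the canonical winner is {1, 2, 3}: size 3, full 12-outcome coverage, earliest index list among size-3 covers
Answer: 1, 2, 3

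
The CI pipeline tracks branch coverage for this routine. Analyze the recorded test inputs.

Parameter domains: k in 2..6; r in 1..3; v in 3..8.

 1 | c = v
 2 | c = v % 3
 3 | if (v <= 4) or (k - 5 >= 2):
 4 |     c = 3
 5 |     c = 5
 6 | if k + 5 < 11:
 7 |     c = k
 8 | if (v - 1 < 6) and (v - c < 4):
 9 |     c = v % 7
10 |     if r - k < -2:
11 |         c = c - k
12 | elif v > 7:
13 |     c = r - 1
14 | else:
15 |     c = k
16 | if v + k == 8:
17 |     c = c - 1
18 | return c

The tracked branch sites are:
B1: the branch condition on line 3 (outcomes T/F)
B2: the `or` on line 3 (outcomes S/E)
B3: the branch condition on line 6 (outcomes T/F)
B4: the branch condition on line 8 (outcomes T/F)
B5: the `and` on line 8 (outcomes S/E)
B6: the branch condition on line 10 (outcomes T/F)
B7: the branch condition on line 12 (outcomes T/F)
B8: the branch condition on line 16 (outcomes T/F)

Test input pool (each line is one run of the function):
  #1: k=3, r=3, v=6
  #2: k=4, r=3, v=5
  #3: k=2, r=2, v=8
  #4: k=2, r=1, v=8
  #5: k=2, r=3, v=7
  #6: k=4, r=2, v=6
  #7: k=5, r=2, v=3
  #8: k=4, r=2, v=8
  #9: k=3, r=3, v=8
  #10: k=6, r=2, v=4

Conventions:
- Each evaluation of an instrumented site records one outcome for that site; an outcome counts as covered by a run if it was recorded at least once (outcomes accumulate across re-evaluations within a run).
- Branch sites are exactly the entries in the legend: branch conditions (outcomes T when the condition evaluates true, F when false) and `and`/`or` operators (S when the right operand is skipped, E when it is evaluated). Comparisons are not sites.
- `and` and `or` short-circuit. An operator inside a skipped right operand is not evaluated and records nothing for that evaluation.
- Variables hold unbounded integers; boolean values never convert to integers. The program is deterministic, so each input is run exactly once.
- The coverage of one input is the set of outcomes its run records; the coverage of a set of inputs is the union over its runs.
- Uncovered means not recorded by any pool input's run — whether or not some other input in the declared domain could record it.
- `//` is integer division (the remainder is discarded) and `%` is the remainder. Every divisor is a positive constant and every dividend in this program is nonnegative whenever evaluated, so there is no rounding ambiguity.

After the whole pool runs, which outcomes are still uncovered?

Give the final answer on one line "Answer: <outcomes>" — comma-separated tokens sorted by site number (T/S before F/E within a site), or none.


input #1 (k=3, r=3, v=6): events B2->E, B1->F, B3->T, B5->E, B4->T, B6->F, B8->F; covers B1=F, B2=E, B3=T, B4=T, B5=E, B6=F, B8=F
input #2 (k=4, r=3, v=5): events B2->E, B1->F, B3->T, B5->E, B4->T, B6->F, B8->F; covers B1=F, B2=E, B3=T, B4=T, B5=E, B6=F, B8=F
input #3 (k=2, r=2, v=8): events B2->E, B1->F, B3->T, B5->S, B4->F, B7->T, B8->F; covers B1=F, B2=E, B3=T, B4=F, B5=S, B7=T, B8=F
input #4 (k=2, r=1, v=8): events B2->E, B1->F, B3->T, B5->S, B4->F, B7->T, B8->F; covers B1=F, B2=E, B3=T, B4=F, B5=S, B7=T, B8=F
input #5 (k=2, r=3, v=7): events B2->E, B1->F, B3->T, B5->S, B4->F, B7->F, B8->F; covers B1=F, B2=E, B3=T, B4=F, B5=S, B7=F, B8=F
input #6 (k=4, r=2, v=6): events B2->E, B1->F, B3->T, B5->E, B4->T, B6->F, B8->F; covers B1=F, B2=E, B3=T, B4=T, B5=E, B6=F, B8=F
input #7 (k=5, r=2, v=3): events B2->S, B1->T, B3->T, B5->E, B4->T, B6->T, B8->T; covers B1=T, B2=S, B3=T, B4=T, B5=E, B6=T, B8=T
input #8 (k=4, r=2, v=8): events B2->E, B1->F, B3->T, B5->S, B4->F, B7->T, B8->F; covers B1=F, B2=E, B3=T, B4=F, B5=S, B7=T, B8=F
input #9 (k=3, r=3, v=8): events B2->E, B1->F, B3->T, B5->S, B4->F, B7->T, B8->F; covers B1=F, B2=E, B3=T, B4=F, B5=S, B7=T, B8=F
input #10 (k=6, r=2, v=4): events B2->S, B1->T, B3->F, B5->E, B4->T, B6->T, B8->F; covers B1=T, B2=S, B3=F, B4=T, B5=E, B6=T, B8=F
union over the pool: B1=T, B1=F, B2=S, B2=E, B3=T, B3=F, B4=T, B4=F, B5=S, B5=E, B6=T, B6=F, B7=T, B7=F, B8=T, B8=F
uncovered (0 of 16): none
Answer: none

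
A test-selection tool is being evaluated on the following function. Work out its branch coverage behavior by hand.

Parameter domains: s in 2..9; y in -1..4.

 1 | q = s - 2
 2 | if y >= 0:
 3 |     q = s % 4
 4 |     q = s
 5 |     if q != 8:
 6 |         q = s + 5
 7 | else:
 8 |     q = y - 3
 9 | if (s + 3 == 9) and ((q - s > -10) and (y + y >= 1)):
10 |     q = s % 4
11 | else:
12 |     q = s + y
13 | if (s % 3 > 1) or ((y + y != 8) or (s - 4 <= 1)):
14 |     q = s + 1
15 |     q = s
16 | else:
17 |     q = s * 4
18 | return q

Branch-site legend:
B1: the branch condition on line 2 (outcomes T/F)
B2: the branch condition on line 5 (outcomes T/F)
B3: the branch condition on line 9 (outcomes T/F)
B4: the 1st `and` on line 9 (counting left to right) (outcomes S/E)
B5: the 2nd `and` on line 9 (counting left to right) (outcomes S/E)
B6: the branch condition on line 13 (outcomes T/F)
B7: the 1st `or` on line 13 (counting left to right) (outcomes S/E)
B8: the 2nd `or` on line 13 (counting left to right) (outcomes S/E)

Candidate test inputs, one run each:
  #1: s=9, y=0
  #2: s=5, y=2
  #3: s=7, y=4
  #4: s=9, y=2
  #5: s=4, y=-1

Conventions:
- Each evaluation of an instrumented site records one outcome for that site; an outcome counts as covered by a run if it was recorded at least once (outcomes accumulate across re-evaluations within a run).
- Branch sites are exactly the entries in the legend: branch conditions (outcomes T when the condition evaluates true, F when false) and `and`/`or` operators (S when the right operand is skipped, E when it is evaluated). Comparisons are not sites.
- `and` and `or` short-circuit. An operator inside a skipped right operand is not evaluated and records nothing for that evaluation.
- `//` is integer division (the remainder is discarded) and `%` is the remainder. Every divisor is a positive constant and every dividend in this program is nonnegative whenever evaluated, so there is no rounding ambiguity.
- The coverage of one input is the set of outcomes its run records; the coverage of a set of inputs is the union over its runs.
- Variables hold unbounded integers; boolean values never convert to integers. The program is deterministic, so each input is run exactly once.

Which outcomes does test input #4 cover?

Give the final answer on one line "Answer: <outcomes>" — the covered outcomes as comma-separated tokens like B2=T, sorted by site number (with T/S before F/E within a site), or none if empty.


Simulating input #4 (s=9, y=2) step by step:
  B1->T, B2->T, B4->S, B3->F, B7->E, B8->S, B6->T
deduplicating events, the covered set is: B1=T, B2=T, B3=F, B4=S, B6=T, B7=E, B8=S
Answer: B1=T, B2=T, B3=F, B4=S, B6=T, B7=E, B8=S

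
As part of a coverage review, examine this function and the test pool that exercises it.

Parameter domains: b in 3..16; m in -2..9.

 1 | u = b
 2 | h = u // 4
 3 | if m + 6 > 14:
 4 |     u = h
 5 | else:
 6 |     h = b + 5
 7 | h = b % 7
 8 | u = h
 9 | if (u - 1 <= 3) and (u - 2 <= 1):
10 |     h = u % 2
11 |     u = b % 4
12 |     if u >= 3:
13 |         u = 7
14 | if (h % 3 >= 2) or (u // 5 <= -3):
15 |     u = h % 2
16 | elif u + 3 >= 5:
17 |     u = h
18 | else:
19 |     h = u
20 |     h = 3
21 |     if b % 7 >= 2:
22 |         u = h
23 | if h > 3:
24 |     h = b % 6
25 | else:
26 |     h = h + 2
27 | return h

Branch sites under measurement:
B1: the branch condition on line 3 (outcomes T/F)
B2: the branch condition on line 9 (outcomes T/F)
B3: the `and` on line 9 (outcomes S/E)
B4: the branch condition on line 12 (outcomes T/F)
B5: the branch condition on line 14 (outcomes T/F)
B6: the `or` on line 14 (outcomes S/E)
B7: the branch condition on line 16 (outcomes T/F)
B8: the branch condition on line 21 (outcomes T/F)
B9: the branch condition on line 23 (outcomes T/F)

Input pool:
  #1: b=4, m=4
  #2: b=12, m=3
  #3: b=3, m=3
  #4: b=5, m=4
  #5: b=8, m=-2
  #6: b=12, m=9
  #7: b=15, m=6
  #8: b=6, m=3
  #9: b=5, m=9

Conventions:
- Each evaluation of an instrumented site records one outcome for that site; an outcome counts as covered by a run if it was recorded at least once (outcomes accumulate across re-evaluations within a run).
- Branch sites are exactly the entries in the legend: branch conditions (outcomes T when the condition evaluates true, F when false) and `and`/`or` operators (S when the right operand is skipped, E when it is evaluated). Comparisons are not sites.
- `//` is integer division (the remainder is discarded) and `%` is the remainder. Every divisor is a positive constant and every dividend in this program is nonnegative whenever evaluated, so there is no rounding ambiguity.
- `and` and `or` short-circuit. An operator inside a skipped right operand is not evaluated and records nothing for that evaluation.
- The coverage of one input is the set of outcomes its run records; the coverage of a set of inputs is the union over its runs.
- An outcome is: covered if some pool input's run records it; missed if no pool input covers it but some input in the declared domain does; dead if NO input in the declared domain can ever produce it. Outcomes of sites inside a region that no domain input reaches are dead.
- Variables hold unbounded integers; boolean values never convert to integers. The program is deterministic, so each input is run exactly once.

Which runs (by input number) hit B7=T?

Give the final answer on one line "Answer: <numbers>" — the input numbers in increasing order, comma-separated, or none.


input #1 (b=4, m=4): covers B7=T
input #2 (b=12, m=3): misses B7=T
input #3 (b=3, m=3): covers B7=T
input #4 (b=5, m=4): misses B7=T
input #5 (b=8, m=-2): misses B7=T
input #6 (b=12, m=9): misses B7=T
input #7 (b=15, m=6): covers B7=T
input #8 (b=6, m=3): covers B7=T
input #9 (b=5, m=9): misses B7=T
Answer: 1, 3, 7, 8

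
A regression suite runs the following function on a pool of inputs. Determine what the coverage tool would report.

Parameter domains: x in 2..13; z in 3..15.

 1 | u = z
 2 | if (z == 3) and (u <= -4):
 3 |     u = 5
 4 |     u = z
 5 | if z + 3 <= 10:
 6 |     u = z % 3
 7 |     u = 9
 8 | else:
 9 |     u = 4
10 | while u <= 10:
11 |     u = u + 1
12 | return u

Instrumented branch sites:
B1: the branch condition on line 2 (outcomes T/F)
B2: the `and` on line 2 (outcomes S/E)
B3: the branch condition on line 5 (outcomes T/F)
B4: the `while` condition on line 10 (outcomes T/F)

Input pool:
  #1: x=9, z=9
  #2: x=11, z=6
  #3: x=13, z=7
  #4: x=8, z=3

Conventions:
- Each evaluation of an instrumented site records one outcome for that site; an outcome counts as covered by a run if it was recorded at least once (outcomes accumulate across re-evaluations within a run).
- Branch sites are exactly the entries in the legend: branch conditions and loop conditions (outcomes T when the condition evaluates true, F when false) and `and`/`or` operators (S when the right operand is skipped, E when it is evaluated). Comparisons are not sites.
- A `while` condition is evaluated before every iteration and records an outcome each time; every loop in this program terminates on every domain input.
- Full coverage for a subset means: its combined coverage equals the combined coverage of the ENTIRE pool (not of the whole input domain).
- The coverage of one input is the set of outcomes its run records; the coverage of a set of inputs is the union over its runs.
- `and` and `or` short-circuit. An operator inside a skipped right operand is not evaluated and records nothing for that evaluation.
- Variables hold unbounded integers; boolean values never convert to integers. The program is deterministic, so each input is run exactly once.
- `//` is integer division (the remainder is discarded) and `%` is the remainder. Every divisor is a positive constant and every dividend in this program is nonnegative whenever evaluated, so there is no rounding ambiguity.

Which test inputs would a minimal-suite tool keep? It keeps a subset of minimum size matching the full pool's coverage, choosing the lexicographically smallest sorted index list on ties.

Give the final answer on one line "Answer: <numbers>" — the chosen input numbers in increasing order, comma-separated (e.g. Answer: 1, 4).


test 1 (x=9, z=9) fires B2->S, B1->F, B3->F, B4->T, B4->T, B4->T, B4->T, B4->T, B4->T, B4->T, B4->F; hits B1=F, B2=S, B3=F, B4=T, B4=F
test 2 (x=11, z=6) fires B2->S, B1->F, B3->T, B4->T, B4->T, B4->F; hits B1=F, B2=S, B3=T, B4=T, B4=F
test 3 (x=13, z=7) fires B2->S, B1->F, B3->T, B4->T, B4->T, B4->F; hits B1=F, B2=S, B3=T, B4=T, B4=F
test 4 (x=8, z=3) fires B2->E, B1->F, B3->T, B4->T, B4->T, B4->F; hits B1=F, B2=E, B3=T, B4=T, B4=F
union over all inputs: B1=F, B2=S, B2=E, B3=T, B3=F, B4=T, B4=F (7 outcomes)
checked all size-1 subsets: none covers 7 outcomes (max 5/7)
at size 2, {1, 4} reaches all 7 outcomes; every lexicographically earlier size-2 subset fails
Answer: 1, 4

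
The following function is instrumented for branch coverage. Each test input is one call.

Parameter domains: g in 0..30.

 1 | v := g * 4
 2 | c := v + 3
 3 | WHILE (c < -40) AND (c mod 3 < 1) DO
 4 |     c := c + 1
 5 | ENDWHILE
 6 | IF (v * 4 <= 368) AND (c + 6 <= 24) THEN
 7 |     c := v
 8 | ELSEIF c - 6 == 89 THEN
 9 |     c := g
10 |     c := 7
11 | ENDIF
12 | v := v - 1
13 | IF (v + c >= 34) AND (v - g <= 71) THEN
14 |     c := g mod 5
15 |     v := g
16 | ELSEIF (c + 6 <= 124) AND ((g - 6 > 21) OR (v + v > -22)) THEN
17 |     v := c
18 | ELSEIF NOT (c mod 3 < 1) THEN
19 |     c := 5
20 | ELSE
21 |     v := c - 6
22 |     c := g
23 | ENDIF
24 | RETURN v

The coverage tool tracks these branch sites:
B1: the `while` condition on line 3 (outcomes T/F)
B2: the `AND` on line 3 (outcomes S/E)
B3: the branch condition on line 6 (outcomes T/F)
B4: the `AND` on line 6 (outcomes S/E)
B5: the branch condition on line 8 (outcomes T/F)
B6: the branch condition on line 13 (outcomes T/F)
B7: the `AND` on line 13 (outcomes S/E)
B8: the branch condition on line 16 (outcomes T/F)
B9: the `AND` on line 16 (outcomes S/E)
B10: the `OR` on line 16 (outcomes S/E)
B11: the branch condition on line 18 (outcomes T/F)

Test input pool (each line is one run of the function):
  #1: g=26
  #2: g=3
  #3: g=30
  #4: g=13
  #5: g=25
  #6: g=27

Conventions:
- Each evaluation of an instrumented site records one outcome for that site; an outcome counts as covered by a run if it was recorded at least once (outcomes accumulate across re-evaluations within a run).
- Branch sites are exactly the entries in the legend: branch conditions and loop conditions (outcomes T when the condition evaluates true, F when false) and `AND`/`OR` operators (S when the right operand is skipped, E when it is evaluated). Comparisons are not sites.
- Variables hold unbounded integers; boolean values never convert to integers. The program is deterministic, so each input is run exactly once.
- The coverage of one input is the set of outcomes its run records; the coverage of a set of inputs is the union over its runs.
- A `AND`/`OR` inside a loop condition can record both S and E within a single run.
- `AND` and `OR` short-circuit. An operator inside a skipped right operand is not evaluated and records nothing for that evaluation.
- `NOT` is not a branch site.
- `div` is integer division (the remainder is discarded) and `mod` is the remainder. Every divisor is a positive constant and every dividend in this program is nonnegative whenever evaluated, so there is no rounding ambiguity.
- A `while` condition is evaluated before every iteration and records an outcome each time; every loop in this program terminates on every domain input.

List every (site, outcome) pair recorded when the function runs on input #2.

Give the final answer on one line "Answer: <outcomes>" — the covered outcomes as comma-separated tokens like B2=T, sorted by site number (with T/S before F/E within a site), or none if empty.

Event log for input #2 (g=3):
  B2->S, B1->F, B4->E, B3->T, B7->S, B6->F, B9->E, B10->E, B8->T
distinct outcomes covered: B1=F, B2=S, B3=T, B4=E, B6=F, B7=S, B8=T, B9=E, B10=E

Answer: B1=F, B2=S, B3=T, B4=E, B6=F, B7=S, B8=T, B9=E, B10=E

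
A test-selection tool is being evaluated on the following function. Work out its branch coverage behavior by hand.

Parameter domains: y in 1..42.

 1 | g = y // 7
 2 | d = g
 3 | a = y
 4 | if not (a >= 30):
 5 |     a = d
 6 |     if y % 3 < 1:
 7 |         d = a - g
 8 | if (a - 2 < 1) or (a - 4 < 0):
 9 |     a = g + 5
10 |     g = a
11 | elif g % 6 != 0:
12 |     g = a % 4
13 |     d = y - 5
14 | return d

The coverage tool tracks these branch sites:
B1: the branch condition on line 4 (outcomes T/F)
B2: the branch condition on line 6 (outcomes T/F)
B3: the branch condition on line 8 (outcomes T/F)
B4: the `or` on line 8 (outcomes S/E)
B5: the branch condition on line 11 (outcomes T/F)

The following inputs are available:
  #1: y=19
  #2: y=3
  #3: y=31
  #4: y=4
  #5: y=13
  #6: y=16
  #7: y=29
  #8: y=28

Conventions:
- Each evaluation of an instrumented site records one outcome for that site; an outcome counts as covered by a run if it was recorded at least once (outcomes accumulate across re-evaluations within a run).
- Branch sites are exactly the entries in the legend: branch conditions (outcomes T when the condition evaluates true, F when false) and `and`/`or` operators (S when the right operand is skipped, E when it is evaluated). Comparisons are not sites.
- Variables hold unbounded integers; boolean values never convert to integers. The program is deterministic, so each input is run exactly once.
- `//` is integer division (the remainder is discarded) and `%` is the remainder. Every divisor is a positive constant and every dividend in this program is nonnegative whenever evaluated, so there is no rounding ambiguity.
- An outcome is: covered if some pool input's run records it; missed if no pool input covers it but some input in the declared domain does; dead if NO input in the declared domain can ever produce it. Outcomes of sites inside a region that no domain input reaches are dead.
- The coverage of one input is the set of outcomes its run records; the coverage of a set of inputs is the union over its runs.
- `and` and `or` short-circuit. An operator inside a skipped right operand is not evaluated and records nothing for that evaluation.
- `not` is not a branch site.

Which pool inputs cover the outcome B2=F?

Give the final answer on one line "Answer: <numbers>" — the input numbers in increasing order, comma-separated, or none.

input #1 (y=19): hits B2=F
input #2 (y=3): never hits B2=F
input #3 (y=31): never hits B2=F
input #4 (y=4): hits B2=F
input #5 (y=13): hits B2=F
input #6 (y=16): hits B2=F
input #7 (y=29): hits B2=F
input #8 (y=28): hits B2=F

Answer: 1, 4, 5, 6, 7, 8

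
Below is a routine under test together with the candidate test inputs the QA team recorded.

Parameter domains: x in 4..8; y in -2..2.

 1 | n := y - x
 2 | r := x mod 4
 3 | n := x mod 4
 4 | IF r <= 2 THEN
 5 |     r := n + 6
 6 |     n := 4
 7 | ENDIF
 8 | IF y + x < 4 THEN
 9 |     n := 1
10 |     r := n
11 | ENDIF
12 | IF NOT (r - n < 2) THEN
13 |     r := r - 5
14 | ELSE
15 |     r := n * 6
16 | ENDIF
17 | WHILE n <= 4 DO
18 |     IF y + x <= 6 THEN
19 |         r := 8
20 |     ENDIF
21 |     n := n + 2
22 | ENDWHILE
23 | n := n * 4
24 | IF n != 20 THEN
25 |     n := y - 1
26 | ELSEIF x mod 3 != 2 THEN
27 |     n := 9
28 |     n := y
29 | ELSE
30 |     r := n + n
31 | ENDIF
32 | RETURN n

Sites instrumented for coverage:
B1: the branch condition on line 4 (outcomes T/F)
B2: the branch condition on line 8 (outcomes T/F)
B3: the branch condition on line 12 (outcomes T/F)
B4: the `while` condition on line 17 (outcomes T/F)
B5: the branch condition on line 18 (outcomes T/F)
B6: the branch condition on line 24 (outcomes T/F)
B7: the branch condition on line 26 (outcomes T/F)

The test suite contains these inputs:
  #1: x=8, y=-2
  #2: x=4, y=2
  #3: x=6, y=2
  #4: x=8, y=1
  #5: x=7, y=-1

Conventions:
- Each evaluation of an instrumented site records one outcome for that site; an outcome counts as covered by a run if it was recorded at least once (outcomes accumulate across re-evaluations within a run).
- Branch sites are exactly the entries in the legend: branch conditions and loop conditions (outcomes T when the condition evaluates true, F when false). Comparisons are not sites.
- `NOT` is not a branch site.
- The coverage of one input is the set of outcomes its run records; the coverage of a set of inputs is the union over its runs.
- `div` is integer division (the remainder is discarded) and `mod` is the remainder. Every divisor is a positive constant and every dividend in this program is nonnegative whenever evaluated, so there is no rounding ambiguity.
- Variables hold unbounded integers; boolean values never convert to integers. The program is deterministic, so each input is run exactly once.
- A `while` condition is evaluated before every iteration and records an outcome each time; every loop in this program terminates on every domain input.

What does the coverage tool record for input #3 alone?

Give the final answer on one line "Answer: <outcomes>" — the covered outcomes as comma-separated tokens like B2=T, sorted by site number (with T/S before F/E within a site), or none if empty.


Tracing the run of input #3 (x=6, y=2):
  B1->T, B2->F, B3->T, B4->T, B5->F, B4->F, B6->T
as a set, this run covers: B1=T, B2=F, B3=T, B4=T, B4=F, B5=F, B6=T
Answer: B1=T, B2=F, B3=T, B4=T, B4=F, B5=F, B6=T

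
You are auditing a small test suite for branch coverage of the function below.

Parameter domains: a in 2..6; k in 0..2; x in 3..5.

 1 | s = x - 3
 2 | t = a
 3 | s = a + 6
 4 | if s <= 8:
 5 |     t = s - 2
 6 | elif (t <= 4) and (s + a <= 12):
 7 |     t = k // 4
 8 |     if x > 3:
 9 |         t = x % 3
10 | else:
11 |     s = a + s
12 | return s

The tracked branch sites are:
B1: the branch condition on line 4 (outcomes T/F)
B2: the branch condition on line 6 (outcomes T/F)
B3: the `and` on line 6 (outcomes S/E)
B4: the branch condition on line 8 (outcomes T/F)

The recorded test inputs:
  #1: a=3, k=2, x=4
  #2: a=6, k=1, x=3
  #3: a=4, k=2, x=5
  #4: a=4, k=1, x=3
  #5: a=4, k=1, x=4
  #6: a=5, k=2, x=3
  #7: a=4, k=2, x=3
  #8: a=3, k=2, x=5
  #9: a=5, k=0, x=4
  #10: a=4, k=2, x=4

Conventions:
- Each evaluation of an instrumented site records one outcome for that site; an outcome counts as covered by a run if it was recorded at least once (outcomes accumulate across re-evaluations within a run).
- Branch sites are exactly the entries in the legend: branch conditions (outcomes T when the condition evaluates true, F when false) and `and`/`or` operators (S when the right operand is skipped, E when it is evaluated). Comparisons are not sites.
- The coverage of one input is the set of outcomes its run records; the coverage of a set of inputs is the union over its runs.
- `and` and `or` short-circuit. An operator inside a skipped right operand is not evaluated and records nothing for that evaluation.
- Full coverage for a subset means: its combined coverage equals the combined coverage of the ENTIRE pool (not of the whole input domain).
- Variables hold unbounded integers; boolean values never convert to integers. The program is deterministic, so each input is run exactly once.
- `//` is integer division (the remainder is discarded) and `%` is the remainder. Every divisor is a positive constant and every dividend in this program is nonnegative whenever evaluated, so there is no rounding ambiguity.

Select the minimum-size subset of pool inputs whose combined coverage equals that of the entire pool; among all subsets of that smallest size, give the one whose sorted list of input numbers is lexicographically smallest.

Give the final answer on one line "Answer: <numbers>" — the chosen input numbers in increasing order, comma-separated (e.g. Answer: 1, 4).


test 1 (a=3, k=2, x=4) fires B1->F, B3->E, B2->T, B4->T; hits B1=F, B2=T, B3=E, B4=T
test 2 (a=6, k=1, x=3) fires B1->F, B3->S, B2->F; hits B1=F, B2=F, B3=S
test 3 (a=4, k=2, x=5) fires B1->F, B3->E, B2->F; hits B1=F, B2=F, B3=E
test 4 (a=4, k=1, x=3) fires B1->F, B3->E, B2->F; hits B1=F, B2=F, B3=E
test 5 (a=4, k=1, x=4) fires B1->F, B3->E, B2->F; hits B1=F, B2=F, B3=E
test 6 (a=5, k=2, x=3) fires B1->F, B3->S, B2->F; hits B1=F, B2=F, B3=S
test 7 (a=4, k=2, x=3) fires B1->F, B3->E, B2->F; hits B1=F, B2=F, B3=E
test 8 (a=3, k=2, x=5) fires B1->F, B3->E, B2->T, B4->T; hits B1=F, B2=T, B3=E, B4=T
test 9 (a=5, k=0, x=4) fires B1->F, B3->S, B2->F; hits B1=F, B2=F, B3=S
test 10 (a=4, k=2, x=4) fires B1->F, B3->E, B2->F; hits B1=F, B2=F, B3=E
the full pool covers 6 outcomes: B1=F, B2=T, B2=F, B3=S, B3=E, B4=T
no size-1 subset reaches all 6 outcomes (best union: 4/6)
inputs {1, 2} (size 2) cover everything; no size-2 subset with a lexicographically smaller index list covers all 6
Answer: 1, 2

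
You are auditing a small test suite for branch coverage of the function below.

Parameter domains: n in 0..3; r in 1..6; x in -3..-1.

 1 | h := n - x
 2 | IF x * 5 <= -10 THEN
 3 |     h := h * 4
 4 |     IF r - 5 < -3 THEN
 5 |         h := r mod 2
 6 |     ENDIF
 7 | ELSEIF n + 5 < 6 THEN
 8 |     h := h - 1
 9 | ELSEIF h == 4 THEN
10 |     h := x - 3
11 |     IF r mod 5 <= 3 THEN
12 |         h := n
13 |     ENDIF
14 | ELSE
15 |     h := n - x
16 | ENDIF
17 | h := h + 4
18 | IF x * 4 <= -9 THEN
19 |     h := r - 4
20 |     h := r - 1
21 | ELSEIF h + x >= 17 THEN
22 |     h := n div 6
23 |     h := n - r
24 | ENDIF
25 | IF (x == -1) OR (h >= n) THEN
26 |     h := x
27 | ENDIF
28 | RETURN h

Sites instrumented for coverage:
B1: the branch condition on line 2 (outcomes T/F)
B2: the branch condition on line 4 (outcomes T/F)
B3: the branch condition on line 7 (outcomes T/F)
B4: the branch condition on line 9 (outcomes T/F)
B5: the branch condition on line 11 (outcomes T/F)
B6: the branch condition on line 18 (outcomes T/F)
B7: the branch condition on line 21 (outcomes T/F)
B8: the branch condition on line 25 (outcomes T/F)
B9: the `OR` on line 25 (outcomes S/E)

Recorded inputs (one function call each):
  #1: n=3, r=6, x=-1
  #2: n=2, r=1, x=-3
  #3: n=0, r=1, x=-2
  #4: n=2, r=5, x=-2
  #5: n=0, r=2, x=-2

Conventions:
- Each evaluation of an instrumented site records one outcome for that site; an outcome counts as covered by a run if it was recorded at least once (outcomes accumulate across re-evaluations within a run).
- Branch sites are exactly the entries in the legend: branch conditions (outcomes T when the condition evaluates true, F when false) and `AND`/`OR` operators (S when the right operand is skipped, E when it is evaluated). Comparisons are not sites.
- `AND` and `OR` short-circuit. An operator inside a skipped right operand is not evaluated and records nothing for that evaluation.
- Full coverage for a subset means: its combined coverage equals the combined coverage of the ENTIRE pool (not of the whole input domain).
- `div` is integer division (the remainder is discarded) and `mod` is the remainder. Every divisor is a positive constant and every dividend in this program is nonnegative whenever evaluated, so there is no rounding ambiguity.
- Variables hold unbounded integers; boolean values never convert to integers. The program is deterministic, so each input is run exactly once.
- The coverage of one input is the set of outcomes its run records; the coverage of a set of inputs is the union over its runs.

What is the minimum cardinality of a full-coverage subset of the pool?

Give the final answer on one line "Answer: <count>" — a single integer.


#1 (n=3, r=6, x=-1) -> B1->F, B3->F, B4->T, B5->T, B6->F, B7->F, B9->S, B8->T; covered: B1=F, B3=F, B4=T, B5=T, B6=F, B7=F, B8=T, B9=S
#2 (n=2, r=1, x=-3) -> B1->T, B2->T, B6->T, B9->E, B8->F; covered: B1=T, B2=T, B6=T, B8=F, B9=E
#3 (n=0, r=1, x=-2) -> B1->T, B2->T, B6->F, B7->F, B9->E, B8->T; covered: B1=T, B2=T, B6=F, B7=F, B8=T, B9=E
#4 (n=2, r=5, x=-2) -> B1->T, B2->F, B6->F, B7->T, B9->E, B8->F; covered: B1=T, B2=F, B6=F, B7=T, B8=F, B9=E
#5 (n=0, r=2, x=-2) -> B1->T, B2->F, B6->F, B7->F, B9->E, B8->T; covered: B1=T, B2=F, B6=F, B7=F, B8=T, B9=E
together the pool reaches 15 outcomes: B1=T, B1=F, B2=T, B2=F, B3=F, B4=T, B5=T, B6=T, B6=F, B7=T, B7=F, B8=T, B8=F, B9=S, B9=E
size 1 is not enough: best union over all size-1 subsets is 8/15
size 2 is not enough: best union over all size-2 subsets is 13/15
at size 3, {1, 2, 4} reaches all 15 outcomes; every lexicographically earlier size-3 subset fails
Answer: 3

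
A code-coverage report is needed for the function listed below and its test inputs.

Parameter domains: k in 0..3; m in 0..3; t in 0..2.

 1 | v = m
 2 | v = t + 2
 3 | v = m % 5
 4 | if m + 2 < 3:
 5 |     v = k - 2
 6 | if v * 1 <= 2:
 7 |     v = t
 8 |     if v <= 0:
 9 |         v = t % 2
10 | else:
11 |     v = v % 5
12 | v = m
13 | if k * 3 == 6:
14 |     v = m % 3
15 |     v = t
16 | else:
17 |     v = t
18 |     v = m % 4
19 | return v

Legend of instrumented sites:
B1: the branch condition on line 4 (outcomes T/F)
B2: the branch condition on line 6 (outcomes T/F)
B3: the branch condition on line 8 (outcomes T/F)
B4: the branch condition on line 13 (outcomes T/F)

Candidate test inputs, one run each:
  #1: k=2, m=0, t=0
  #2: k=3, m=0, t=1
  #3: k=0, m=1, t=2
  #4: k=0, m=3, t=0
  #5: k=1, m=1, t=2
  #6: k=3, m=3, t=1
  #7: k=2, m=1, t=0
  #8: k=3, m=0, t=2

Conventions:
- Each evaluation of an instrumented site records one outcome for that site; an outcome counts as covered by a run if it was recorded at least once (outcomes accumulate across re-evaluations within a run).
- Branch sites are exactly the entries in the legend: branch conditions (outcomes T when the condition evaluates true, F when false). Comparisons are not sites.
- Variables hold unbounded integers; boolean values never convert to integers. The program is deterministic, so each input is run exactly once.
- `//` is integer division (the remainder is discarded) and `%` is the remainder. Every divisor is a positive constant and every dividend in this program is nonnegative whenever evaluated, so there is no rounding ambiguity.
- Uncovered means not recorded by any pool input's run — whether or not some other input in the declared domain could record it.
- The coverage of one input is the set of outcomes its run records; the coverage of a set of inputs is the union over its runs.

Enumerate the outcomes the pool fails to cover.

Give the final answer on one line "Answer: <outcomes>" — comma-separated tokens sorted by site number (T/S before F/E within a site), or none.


input #1 (k=2, m=0, t=0): events B1->T, B2->T, B3->T, B4->T; covers B1=T, B2=T, B3=T, B4=T
input #2 (k=3, m=0, t=1): events B1->T, B2->T, B3->F, B4->F; covers B1=T, B2=T, B3=F, B4=F
input #3 (k=0, m=1, t=2): events B1->F, B2->T, B3->F, B4->F; covers B1=F, B2=T, B3=F, B4=F
input #4 (k=0, m=3, t=0): events B1->F, B2->F, B4->F; covers B1=F, B2=F, B4=F
input #5 (k=1, m=1, t=2): events B1->F, B2->T, B3->F, B4->F; covers B1=F, B2=T, B3=F, B4=F
input #6 (k=3, m=3, t=1): events B1->F, B2->F, B4->F; covers B1=F, B2=F, B4=F
input #7 (k=2, m=1, t=0): events B1->F, B2->T, B3->T, B4->T; covers B1=F, B2=T, B3=T, B4=T
input #8 (k=3, m=0, t=2): events B1->T, B2->T, B3->F, B4->F; covers B1=T, B2=T, B3=F, B4=F
union over the pool: B1=T, B1=F, B2=T, B2=F, B3=T, B3=F, B4=T, B4=F
uncovered (0 of 8): none
Answer: none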